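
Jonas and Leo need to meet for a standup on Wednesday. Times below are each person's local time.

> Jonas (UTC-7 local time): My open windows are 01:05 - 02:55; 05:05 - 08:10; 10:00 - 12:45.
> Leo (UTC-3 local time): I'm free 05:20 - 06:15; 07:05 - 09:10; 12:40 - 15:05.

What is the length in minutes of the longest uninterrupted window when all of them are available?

Jonas in UTC: 08:05-09:55, 12:05-15:10, 17:00-19:45 (add 7h to convert from UTC-7).
Leo in UTC: 08:20-09:15, 10:05-12:10, 15:40-18:05 (add 3h to convert from UTC-3).
Jonas ∩ Leo: 08:20-09:15, 12:05-12:10, 17:00-18:05.
The longest is 17:00-18:05 at 65 minutes.

65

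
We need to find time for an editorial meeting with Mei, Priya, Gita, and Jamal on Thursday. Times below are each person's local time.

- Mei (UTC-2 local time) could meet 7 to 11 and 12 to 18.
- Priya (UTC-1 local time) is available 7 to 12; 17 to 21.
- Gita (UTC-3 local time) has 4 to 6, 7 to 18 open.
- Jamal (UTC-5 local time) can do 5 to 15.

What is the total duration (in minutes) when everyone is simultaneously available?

300

Mei in UTC: 09:00-13:00, 14:00-20:00 (add 2h to convert from UTC-2).
Priya in UTC: 08:00-13:00, 18:00-22:00 (add 1h to convert from UTC-1).
Gita in UTC: 07:00-09:00, 10:00-21:00 (add 3h to convert from UTC-3).
Jamal in UTC: 10:00-20:00 (add 5h to convert from UTC-5).
Mei ∩ Priya: 09:00-13:00, 18:00-20:00.
Mei ∩ Priya ∩ Gita: 10:00-13:00, 18:00-20:00.
Mei ∩ Priya ∩ Gita ∩ Jamal: 10:00-13:00, 18:00-20:00.
So the common availability across everyone is 10:00-13:00, 18:00-20:00.
Summing the common windows: 180 + 120 = 300 minutes.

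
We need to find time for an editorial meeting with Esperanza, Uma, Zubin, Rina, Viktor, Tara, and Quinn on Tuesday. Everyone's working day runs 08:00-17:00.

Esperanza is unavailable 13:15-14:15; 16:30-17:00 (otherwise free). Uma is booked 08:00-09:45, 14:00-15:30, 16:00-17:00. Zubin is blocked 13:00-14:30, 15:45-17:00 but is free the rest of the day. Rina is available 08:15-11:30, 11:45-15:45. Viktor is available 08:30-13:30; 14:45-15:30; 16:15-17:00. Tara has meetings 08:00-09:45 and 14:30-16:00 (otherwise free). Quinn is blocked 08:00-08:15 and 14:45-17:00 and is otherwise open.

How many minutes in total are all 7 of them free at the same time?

Esperanza free: 08:00-13:15, 14:15-16:30 (invert busy blocks within the working day).
Uma free: 09:45-14:00, 15:30-16:00 (invert busy blocks within the working day).
Zubin free: 08:00-13:00, 14:30-15:45 (invert busy blocks within the working day).
Rina free: 08:15-11:30, 11:45-15:45.
Viktor free: 08:30-13:30, 14:45-15:30, 16:15-17:00.
Tara free: 09:45-14:30, 16:00-17:00 (invert busy blocks within the working day).
Quinn free: 08:15-14:45 (invert busy blocks within the working day).
Esperanza ∩ Uma: 09:45-13:15, 15:30-16:00.
Esperanza ∩ Uma ∩ Zubin: 09:45-13:00, 15:30-15:45.
Esperanza ∩ Uma ∩ Zubin ∩ Rina: 09:45-11:30, 11:45-13:00, 15:30-15:45.
Esperanza ∩ Uma ∩ Zubin ∩ Rina ∩ Viktor: 09:45-11:30, 11:45-13:00.
Esperanza ∩ Uma ∩ Zubin ∩ Rina ∩ Viktor ∩ Tara: 09:45-11:30, 11:45-13:00.
Esperanza ∩ Uma ∩ Zubin ∩ Rina ∩ Viktor ∩ Tara ∩ Quinn: 09:45-11:30, 11:45-13:00.
Summing the common windows: 105 + 75 = 180 minutes.

180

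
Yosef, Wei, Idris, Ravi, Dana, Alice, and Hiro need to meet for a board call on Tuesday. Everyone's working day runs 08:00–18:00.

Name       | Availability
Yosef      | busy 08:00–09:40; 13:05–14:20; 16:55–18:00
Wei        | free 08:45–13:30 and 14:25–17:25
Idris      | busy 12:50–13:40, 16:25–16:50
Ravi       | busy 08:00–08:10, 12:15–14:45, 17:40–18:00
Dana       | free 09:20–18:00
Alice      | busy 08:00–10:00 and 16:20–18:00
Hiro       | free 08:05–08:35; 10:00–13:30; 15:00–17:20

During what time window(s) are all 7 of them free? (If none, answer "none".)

Yosef free: 09:40-13:05, 14:20-16:55 (invert busy blocks within the working day).
Wei free: 08:45-13:30, 14:25-17:25.
Idris free: 08:00-12:50, 13:40-16:25, 16:50-18:00 (invert busy blocks within the working day).
Ravi free: 08:10-12:15, 14:45-17:40 (invert busy blocks within the working day).
Dana free: 09:20-18:00.
Alice free: 10:00-16:20 (invert busy blocks within the working day).
Hiro free: 08:05-08:35, 10:00-13:30, 15:00-17:20.
Yosef ∩ Wei: 09:40-13:05, 14:25-16:55.
Yosef ∩ Wei ∩ Idris: 09:40-12:50, 14:25-16:25, 16:50-16:55.
Yosef ∩ Wei ∩ Idris ∩ Ravi: 09:40-12:15, 14:45-16:25, 16:50-16:55.
Yosef ∩ Wei ∩ Idris ∩ Ravi ∩ Dana: 09:40-12:15, 14:45-16:25, 16:50-16:55.
Yosef ∩ Wei ∩ Idris ∩ Ravi ∩ Dana ∩ Alice: 10:00-12:15, 14:45-16:20.
Yosef ∩ Wei ∩ Idris ∩ Ravi ∩ Dana ∩ Alice ∩ Hiro: 10:00-12:15, 15:00-16:20.

10:00-12:15, 15:00-16:20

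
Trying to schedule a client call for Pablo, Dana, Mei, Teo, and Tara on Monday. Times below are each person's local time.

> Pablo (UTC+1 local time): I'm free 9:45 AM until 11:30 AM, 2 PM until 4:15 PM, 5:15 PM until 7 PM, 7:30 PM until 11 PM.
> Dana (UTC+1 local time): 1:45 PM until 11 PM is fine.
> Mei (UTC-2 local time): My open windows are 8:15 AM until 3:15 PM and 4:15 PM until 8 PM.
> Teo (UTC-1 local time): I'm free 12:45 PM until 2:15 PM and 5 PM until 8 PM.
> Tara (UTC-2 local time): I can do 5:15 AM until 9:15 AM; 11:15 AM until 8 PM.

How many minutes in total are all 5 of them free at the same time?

240

Pablo in UTC: 08:45-10:30, 13:00-15:15, 16:15-18:00, 18:30-22:00 (subtract 1h to convert from UTC+1).
Dana in UTC: 12:45-22:00 (subtract 1h to convert from UTC+1).
Mei in UTC: 10:15-17:15, 18:15-22:00 (add 2h to convert from UTC-2).
Teo in UTC: 13:45-15:15, 18:00-21:00 (add 1h to convert from UTC-1).
Tara in UTC: 07:15-11:15, 13:15-22:00 (add 2h to convert from UTC-2).
Pablo ∩ Dana: 13:00-15:15, 16:15-18:00, 18:30-22:00.
Pablo ∩ Dana ∩ Mei: 13:00-15:15, 16:15-17:15, 18:30-22:00.
Pablo ∩ Dana ∩ Mei ∩ Teo: 13:45-15:15, 18:30-21:00.
Pablo ∩ Dana ∩ Mei ∩ Teo ∩ Tara: 13:45-15:15, 18:30-21:00.
Summing the common windows: 90 + 150 = 240 minutes.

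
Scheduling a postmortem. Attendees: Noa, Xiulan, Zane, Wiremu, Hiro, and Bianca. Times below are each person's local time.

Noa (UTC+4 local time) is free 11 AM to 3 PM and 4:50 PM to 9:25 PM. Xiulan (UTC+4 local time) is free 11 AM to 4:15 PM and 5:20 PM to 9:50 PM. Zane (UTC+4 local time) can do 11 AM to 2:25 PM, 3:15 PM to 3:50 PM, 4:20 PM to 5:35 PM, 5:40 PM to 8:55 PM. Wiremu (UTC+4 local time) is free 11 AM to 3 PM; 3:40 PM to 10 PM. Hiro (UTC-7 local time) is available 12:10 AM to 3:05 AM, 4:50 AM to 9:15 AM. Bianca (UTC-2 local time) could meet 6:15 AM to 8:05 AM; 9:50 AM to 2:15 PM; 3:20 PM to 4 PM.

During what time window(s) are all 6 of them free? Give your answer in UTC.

08:15-10:05, 13:20-13:35, 13:40-16:15

Noa in UTC: 07:00-11:00, 12:50-17:25 (subtract 4h to convert from UTC+4).
Xiulan in UTC: 07:00-12:15, 13:20-17:50 (subtract 4h to convert from UTC+4).
Zane in UTC: 07:00-10:25, 11:15-11:50, 12:20-13:35, 13:40-16:55 (subtract 4h to convert from UTC+4).
Wiremu in UTC: 07:00-11:00, 11:40-18:00 (subtract 4h to convert from UTC+4).
Hiro in UTC: 07:10-10:05, 11:50-16:15 (add 7h to convert from UTC-7).
Bianca in UTC: 08:15-10:05, 11:50-16:15, 17:20-18:00 (add 2h to convert from UTC-2).
Noa ∩ Xiulan: 07:00-11:00, 13:20-17:25.
Noa ∩ Xiulan ∩ Zane: 07:00-10:25, 13:20-13:35, 13:40-16:55.
Noa ∩ Xiulan ∩ Zane ∩ Wiremu: 07:00-10:25, 13:20-13:35, 13:40-16:55.
Noa ∩ Xiulan ∩ Zane ∩ Wiremu ∩ Hiro: 07:10-10:05, 13:20-13:35, 13:40-16:15.
Noa ∩ Xiulan ∩ Zane ∩ Wiremu ∩ Hiro ∩ Bianca: 08:15-10:05, 13:20-13:35, 13:40-16:15.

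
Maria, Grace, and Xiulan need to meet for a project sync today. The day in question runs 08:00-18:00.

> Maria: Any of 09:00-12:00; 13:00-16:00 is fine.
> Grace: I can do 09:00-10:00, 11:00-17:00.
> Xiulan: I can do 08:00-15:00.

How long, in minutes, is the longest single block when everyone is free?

120

Maria ∩ Grace: 09:00-10:00, 11:00-12:00, 13:00-16:00.
Maria ∩ Grace ∩ Xiulan: 09:00-10:00, 11:00-12:00, 13:00-15:00.
So the common availability across everyone is 09:00-10:00, 11:00-12:00, 13:00-15:00.
The longest is 13:00-15:00 at 120 minutes.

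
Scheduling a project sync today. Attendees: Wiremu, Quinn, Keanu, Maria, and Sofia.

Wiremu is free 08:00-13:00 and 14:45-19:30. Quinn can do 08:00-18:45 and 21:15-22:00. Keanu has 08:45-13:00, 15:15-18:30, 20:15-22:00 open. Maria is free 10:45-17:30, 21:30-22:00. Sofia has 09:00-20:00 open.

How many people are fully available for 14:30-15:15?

3

Quinn, Maria, and Sofia can make the full 14:30-15:15 slot — that's 3.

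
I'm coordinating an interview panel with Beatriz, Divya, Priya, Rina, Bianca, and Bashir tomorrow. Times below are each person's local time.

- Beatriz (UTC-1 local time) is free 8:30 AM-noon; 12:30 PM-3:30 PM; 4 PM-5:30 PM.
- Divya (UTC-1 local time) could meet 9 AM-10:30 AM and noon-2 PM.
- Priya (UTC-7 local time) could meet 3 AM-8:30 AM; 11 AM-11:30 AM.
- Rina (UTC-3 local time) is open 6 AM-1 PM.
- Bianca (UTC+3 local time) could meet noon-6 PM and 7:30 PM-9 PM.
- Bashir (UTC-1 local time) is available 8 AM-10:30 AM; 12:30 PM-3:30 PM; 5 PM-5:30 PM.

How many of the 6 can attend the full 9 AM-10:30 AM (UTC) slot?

Beatriz in UTC: 09:30-13:00, 13:30-16:30, 17:00-18:30 (add 1h to convert from UTC-1).
Divya in UTC: 10:00-11:30, 13:00-15:00 (add 1h to convert from UTC-1).
Priya in UTC: 10:00-15:30, 18:00-18:30 (add 7h to convert from UTC-7).
Rina in UTC: 09:00-16:00 (add 3h to convert from UTC-3).
Bianca in UTC: 09:00-15:00, 16:30-18:00 (subtract 3h to convert from UTC+3).
Bashir in UTC: 09:00-11:30, 13:30-16:30, 18:00-18:30 (add 1h to convert from UTC-1).
Rina, Bianca, and Bashir can make the full 09:00-10:30 slot — that's 3.

3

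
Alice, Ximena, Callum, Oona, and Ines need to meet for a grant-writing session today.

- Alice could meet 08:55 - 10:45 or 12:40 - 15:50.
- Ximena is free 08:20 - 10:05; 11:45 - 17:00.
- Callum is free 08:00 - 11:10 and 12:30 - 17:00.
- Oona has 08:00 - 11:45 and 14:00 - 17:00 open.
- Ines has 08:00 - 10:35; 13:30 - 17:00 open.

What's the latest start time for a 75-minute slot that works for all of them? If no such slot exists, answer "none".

14:35

Alice ∩ Ximena: 08:55-10:05, 12:40-15:50.
Alice ∩ Ximena ∩ Callum: 08:55-10:05, 12:40-15:50.
Alice ∩ Ximena ∩ Callum ∩ Oona: 08:55-10:05, 14:00-15:50.
Alice ∩ Ximena ∩ Callum ∩ Oona ∩ Ines: 08:55-10:05, 14:00-15:50.
So the common availability across everyone is 08:55-10:05, 14:00-15:50.
The last common window of at least 75 minutes is 14:00-15:50; a 75-minute meeting can start as late as 14:35 and still end by 15:50.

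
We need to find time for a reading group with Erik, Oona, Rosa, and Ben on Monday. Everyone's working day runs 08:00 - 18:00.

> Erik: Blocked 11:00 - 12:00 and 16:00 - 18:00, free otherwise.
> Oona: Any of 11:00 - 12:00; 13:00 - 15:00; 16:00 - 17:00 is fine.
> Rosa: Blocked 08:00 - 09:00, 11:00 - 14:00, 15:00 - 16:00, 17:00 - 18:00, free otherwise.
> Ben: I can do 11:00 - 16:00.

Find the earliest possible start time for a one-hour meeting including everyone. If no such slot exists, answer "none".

14:00

Erik free: 08:00-11:00, 12:00-16:00 (invert busy blocks within the working day).
Oona free: 11:00-12:00, 13:00-15:00, 16:00-17:00.
Rosa free: 09:00-11:00, 14:00-15:00, 16:00-17:00 (invert busy blocks within the working day).
Ben free: 11:00-16:00.
Erik ∩ Oona: 13:00-15:00.
Erik ∩ Oona ∩ Rosa: 14:00-15:00.
Erik ∩ Oona ∩ Rosa ∩ Ben: 14:00-15:00.
Those are the intersection windows.
The first common window of at least 60 minutes is 14:00-15:00, so the earliest start is 14:00.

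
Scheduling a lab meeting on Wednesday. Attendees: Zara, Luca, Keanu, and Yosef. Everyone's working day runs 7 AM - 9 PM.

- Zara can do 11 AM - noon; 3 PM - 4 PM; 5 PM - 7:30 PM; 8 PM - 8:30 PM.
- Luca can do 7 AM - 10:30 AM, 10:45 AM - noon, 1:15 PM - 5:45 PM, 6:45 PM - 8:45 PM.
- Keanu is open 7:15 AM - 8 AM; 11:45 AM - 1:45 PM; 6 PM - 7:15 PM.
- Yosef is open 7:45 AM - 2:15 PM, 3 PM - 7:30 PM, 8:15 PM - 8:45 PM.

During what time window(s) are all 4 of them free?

Zara ∩ Luca: 11:00-12:00, 15:00-16:00, 17:00-17:45, 18:45-19:30, 20:00-20:30.
Zara ∩ Luca ∩ Keanu: 11:45-12:00, 18:45-19:15.
Zara ∩ Luca ∩ Keanu ∩ Yosef: 11:45-12:00, 18:45-19:15.

11:45-12:00, 18:45-19:15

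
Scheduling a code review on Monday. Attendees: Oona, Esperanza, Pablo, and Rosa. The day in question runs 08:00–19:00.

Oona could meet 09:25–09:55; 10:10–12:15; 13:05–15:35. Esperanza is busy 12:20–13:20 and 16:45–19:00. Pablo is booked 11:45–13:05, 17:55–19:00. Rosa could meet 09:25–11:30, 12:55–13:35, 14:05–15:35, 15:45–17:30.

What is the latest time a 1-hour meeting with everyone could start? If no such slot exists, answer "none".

Oona free: 09:25-09:55, 10:10-12:15, 13:05-15:35.
Esperanza free: 08:00-12:20, 13:20-16:45 (invert busy blocks within the working day).
Pablo free: 08:00-11:45, 13:05-17:55 (invert busy blocks within the working day).
Rosa free: 09:25-11:30, 12:55-13:35, 14:05-15:35, 15:45-17:30.
Oona ∩ Esperanza: 09:25-09:55, 10:10-12:15, 13:20-15:35.
Oona ∩ Esperanza ∩ Pablo: 09:25-09:55, 10:10-11:45, 13:20-15:35.
Oona ∩ Esperanza ∩ Pablo ∩ Rosa: 09:25-09:55, 10:10-11:30, 13:20-13:35, 14:05-15:35.
The last common window of at least 60 minutes is 14:05-15:35; a 60-minute meeting can start as late as 14:35 and still end by 15:35.

14:35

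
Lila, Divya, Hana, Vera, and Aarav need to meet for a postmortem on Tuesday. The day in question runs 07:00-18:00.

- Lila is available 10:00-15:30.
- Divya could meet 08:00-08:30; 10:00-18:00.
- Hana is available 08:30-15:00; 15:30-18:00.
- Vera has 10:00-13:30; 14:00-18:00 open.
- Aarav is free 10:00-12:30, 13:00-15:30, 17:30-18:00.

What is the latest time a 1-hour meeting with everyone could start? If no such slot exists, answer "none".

Lila ∩ Divya: 10:00-15:30.
Lila ∩ Divya ∩ Hana: 10:00-15:00.
Lila ∩ Divya ∩ Hana ∩ Vera: 10:00-13:30, 14:00-15:00.
Lila ∩ Divya ∩ Hana ∩ Vera ∩ Aarav: 10:00-12:30, 13:00-13:30, 14:00-15:00.
Those are the intersection windows.
The last common window of at least 60 minutes is 14:00-15:00; a 60-minute meeting can start as late as 14:00 and still end by 15:00.

14:00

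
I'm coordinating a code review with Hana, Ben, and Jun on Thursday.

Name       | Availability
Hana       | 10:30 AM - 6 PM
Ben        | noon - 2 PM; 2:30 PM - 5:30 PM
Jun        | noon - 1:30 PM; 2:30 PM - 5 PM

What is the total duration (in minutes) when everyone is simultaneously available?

240

Hana ∩ Ben: 12:00-14:00, 14:30-17:30.
Hana ∩ Ben ∩ Jun: 12:00-13:30, 14:30-17:00.
Summing the common windows: 90 + 150 = 240 minutes.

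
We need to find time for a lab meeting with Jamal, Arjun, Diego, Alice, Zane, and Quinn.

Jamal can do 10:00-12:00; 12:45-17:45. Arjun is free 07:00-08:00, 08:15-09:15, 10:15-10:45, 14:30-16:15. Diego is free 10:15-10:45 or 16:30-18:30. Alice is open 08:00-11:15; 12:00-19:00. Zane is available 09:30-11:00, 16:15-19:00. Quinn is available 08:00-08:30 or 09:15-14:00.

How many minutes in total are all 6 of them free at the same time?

Jamal ∩ Arjun: 10:15-10:45, 14:30-16:15.
Jamal ∩ Arjun ∩ Diego: 10:15-10:45.
Jamal ∩ Arjun ∩ Diego ∩ Alice: 10:15-10:45.
Jamal ∩ Arjun ∩ Diego ∩ Alice ∩ Zane: 10:15-10:45.
Jamal ∩ Arjun ∩ Diego ∩ Alice ∩ Zane ∩ Quinn: 10:15-10:45.
That's a single block of 30 minutes.

30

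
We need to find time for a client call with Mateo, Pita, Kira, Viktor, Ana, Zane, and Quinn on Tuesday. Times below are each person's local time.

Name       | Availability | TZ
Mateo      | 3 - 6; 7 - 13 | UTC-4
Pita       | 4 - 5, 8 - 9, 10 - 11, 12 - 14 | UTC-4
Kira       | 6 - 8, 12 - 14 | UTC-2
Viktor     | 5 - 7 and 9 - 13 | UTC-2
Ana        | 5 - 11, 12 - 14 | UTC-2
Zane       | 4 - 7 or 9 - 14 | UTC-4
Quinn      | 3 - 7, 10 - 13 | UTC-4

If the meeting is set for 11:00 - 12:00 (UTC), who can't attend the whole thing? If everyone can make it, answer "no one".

Kira, Pita, Quinn, Zane

Mateo in UTC: 07:00-10:00, 11:00-17:00 (add 4h to convert from UTC-4).
Pita in UTC: 08:00-09:00, 12:00-13:00, 14:00-15:00, 16:00-18:00 (add 4h to convert from UTC-4).
Kira in UTC: 08:00-10:00, 14:00-16:00 (add 2h to convert from UTC-2).
Viktor in UTC: 07:00-09:00, 11:00-15:00 (add 2h to convert from UTC-2).
Ana in UTC: 07:00-13:00, 14:00-16:00 (add 2h to convert from UTC-2).
Zane in UTC: 08:00-11:00, 13:00-18:00 (add 4h to convert from UTC-4).
Quinn in UTC: 07:00-11:00, 14:00-17:00 (add 4h to convert from UTC-4).
Mateo: free for 11:00-12:00. Pita: not fully free for 11:00-12:00. Kira: not fully free for 11:00-12:00. Viktor: free for 11:00-12:00. Ana: free for 11:00-12:00. Zane: not fully free for 11:00-12:00. Quinn: not fully free for 11:00-12:00.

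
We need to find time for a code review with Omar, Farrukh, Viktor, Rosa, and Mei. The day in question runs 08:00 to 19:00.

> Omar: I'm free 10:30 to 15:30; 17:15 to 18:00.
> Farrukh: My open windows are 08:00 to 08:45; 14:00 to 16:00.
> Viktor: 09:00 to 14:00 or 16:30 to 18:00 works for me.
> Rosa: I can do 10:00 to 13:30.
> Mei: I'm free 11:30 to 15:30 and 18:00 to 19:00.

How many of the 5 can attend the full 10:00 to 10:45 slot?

Viktor and Rosa can make the full 10:00-10:45 slot — that's 2.

2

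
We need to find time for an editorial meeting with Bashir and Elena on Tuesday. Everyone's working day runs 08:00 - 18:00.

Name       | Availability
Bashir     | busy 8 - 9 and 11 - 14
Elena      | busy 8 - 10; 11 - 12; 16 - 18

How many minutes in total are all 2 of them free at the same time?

180

Bashir free: 09:00-11:00, 14:00-18:00 (invert busy blocks within the working day).
Elena free: 10:00-11:00, 12:00-16:00 (invert busy blocks within the working day).
Bashir ∩ Elena: 10:00-11:00, 14:00-16:00.
So the common availability across everyone is 10:00-11:00, 14:00-16:00.
Summing the common windows: 60 + 120 = 180 minutes.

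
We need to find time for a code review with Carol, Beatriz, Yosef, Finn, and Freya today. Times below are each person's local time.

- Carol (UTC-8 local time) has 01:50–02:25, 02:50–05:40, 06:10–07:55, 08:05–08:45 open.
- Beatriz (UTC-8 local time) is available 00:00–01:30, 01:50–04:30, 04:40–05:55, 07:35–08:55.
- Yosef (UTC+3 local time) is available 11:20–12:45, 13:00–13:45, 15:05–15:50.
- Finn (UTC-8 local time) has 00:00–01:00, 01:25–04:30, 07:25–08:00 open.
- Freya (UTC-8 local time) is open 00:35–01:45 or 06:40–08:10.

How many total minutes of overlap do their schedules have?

0

Carol in UTC: 09:50-10:25, 10:50-13:40, 14:10-15:55, 16:05-16:45 (add 8h to convert from UTC-8).
Beatriz in UTC: 08:00-09:30, 09:50-12:30, 12:40-13:55, 15:35-16:55 (add 8h to convert from UTC-8).
Yosef in UTC: 08:20-09:45, 10:00-10:45, 12:05-12:50 (subtract 3h to convert from UTC+3).
Finn in UTC: 08:00-09:00, 09:25-12:30, 15:25-16:00 (add 8h to convert from UTC-8).
Freya in UTC: 08:35-09:45, 14:40-16:10 (add 8h to convert from UTC-8).
Carol ∩ Beatriz: 09:50-10:25, 10:50-12:30, 12:40-13:40, 15:35-15:55, 16:05-16:45.
Carol ∩ Beatriz ∩ Yosef: 10:00-10:25, 12:05-12:30, 12:40-12:50.
Carol ∩ Beatriz ∩ Yosef ∩ Finn: 10:00-10:25, 12:05-12:30.
Carol ∩ Beatriz ∩ Yosef ∩ Finn ∩ Freya: ∅.
There is no time when everyone is free.
There is no common window, so the total is 0 minutes.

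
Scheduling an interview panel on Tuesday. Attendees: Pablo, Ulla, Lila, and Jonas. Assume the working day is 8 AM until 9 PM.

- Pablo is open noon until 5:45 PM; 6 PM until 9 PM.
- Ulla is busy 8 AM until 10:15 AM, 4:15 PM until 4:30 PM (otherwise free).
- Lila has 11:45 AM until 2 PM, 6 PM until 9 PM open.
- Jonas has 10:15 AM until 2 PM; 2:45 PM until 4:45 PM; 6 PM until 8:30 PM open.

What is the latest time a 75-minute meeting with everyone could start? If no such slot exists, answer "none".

19:15

Pablo free: 12:00-17:45, 18:00-21:00.
Ulla free: 10:15-16:15, 16:30-21:00 (invert busy blocks within the working day).
Lila free: 11:45-14:00, 18:00-21:00.
Jonas free: 10:15-14:00, 14:45-16:45, 18:00-20:30.
Pablo ∩ Ulla: 12:00-16:15, 16:30-17:45, 18:00-21:00.
Pablo ∩ Ulla ∩ Lila: 12:00-14:00, 18:00-21:00.
Pablo ∩ Ulla ∩ Lila ∩ Jonas: 12:00-14:00, 18:00-20:30.
So the common availability across everyone is 12:00-14:00, 18:00-20:30.
The last common window of at least 75 minutes is 18:00-20:30; a 75-minute meeting can start as late as 19:15 and still end by 20:30.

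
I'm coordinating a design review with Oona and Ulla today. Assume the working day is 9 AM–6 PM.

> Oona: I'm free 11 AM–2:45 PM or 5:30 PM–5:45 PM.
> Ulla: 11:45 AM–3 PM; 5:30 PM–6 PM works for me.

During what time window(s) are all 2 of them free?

11:45-14:45, 17:30-17:45

Oona ∩ Ulla: 11:45-14:45, 17:30-17:45.
So the common availability across everyone is 11:45-14:45, 17:30-17:45.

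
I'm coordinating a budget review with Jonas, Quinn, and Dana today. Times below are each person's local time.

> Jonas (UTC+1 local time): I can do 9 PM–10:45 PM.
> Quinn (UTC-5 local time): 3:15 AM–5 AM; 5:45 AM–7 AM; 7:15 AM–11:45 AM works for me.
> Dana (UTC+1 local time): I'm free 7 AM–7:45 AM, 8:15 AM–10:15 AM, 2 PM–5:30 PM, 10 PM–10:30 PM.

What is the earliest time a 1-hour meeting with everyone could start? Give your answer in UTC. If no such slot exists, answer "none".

Jonas in UTC: 20:00-21:45 (subtract 1h to convert from UTC+1).
Quinn in UTC: 08:15-10:00, 10:45-12:00, 12:15-16:45 (add 5h to convert from UTC-5).
Dana in UTC: 06:00-06:45, 07:15-09:15, 13:00-16:30, 21:00-21:30 (subtract 1h to convert from UTC+1).
Jonas ∩ Quinn: ∅.
Jonas ∩ Quinn ∩ Dana: ∅.
There is no time when everyone is free.
No common window is at least 60 minutes long.

none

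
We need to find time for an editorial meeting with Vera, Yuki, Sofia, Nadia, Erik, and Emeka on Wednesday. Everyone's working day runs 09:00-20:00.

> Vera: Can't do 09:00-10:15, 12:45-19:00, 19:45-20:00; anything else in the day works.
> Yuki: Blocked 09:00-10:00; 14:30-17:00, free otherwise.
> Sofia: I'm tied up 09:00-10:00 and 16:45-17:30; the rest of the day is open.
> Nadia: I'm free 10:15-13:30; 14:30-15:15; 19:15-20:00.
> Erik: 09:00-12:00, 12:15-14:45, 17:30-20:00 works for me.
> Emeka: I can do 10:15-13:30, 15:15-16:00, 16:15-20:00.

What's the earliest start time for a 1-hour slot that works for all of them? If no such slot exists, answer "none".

Vera free: 10:15-12:45, 19:00-19:45 (invert busy blocks within the working day).
Yuki free: 10:00-14:30, 17:00-20:00 (invert busy blocks within the working day).
Sofia free: 10:00-16:45, 17:30-20:00 (invert busy blocks within the working day).
Nadia free: 10:15-13:30, 14:30-15:15, 19:15-20:00.
Erik free: 09:00-12:00, 12:15-14:45, 17:30-20:00.
Emeka free: 10:15-13:30, 15:15-16:00, 16:15-20:00.
Vera ∩ Yuki: 10:15-12:45, 19:00-19:45.
Vera ∩ Yuki ∩ Sofia: 10:15-12:45, 19:00-19:45.
Vera ∩ Yuki ∩ Sofia ∩ Nadia: 10:15-12:45, 19:15-19:45.
Vera ∩ Yuki ∩ Sofia ∩ Nadia ∩ Erik: 10:15-12:00, 12:15-12:45, 19:15-19:45.
Vera ∩ Yuki ∩ Sofia ∩ Nadia ∩ Erik ∩ Emeka: 10:15-12:00, 12:15-12:45, 19:15-19:45.
The first common window of at least 60 minutes is 10:15-12:00, so the earliest start is 10:15.

10:15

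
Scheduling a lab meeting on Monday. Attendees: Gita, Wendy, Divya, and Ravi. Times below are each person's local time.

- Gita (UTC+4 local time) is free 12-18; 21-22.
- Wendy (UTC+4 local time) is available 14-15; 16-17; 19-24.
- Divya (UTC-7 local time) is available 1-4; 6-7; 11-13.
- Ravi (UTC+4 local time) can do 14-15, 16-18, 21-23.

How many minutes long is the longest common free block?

Gita in UTC: 08:00-14:00, 17:00-18:00 (subtract 4h to convert from UTC+4).
Wendy in UTC: 10:00-11:00, 12:00-13:00, 15:00-20:00 (subtract 4h to convert from UTC+4).
Divya in UTC: 08:00-11:00, 13:00-14:00, 18:00-20:00 (add 7h to convert from UTC-7).
Ravi in UTC: 10:00-11:00, 12:00-14:00, 17:00-19:00 (subtract 4h to convert from UTC+4).
Gita ∩ Wendy: 10:00-11:00, 12:00-13:00, 17:00-18:00.
Gita ∩ Wendy ∩ Divya: 10:00-11:00.
Gita ∩ Wendy ∩ Divya ∩ Ravi: 10:00-11:00.
Those are the intersection windows.
The longest is 10:00-11:00 at 60 minutes.

60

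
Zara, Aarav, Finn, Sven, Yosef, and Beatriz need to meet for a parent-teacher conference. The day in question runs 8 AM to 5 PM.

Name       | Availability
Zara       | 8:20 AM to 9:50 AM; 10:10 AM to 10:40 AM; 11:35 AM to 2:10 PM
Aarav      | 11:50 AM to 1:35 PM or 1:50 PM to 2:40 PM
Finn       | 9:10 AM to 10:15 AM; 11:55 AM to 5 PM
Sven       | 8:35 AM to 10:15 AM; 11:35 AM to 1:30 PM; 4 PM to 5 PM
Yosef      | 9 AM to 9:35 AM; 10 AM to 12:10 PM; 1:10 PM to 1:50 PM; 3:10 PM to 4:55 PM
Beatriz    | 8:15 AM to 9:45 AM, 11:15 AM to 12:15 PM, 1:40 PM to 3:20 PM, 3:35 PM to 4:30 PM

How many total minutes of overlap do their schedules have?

15

Zara ∩ Aarav: 11:50-13:35, 13:50-14:10.
Zara ∩ Aarav ∩ Finn: 11:55-13:35, 13:50-14:10.
Zara ∩ Aarav ∩ Finn ∩ Sven: 11:55-13:30.
Zara ∩ Aarav ∩ Finn ∩ Sven ∩ Yosef: 11:55-12:10, 13:10-13:30.
Zara ∩ Aarav ∩ Finn ∩ Sven ∩ Yosef ∩ Beatriz: 11:55-12:10.
So the common availability across everyone is 11:55-12:10.
That's a single block of 15 minutes.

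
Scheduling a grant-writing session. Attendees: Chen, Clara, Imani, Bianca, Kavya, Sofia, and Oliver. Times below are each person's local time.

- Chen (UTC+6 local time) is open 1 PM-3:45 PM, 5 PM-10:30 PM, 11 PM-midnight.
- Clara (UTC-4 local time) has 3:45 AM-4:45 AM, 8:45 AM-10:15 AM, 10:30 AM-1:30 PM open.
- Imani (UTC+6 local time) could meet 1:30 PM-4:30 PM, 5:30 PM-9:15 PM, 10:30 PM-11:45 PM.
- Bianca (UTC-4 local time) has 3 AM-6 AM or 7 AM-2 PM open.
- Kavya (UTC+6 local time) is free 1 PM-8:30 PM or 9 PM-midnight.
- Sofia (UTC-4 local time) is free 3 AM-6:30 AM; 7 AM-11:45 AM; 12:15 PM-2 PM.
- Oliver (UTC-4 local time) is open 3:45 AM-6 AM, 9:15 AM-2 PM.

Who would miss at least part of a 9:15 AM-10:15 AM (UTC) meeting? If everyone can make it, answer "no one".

Chen in UTC: 07:00-09:45, 11:00-16:30, 17:00-18:00 (subtract 6h to convert from UTC+6).
Clara in UTC: 07:45-08:45, 12:45-14:15, 14:30-17:30 (add 4h to convert from UTC-4).
Imani in UTC: 07:30-10:30, 11:30-15:15, 16:30-17:45 (subtract 6h to convert from UTC+6).
Bianca in UTC: 07:00-10:00, 11:00-18:00 (add 4h to convert from UTC-4).
Kavya in UTC: 07:00-14:30, 15:00-18:00 (subtract 6h to convert from UTC+6).
Sofia in UTC: 07:00-10:30, 11:00-15:45, 16:15-18:00 (add 4h to convert from UTC-4).
Oliver in UTC: 07:45-10:00, 13:15-18:00 (add 4h to convert from UTC-4).
Chen: not fully free for 09:15-10:15. Clara: not fully free for 09:15-10:15. Imani: free for 09:15-10:15. Bianca: not fully free for 09:15-10:15. Kavya: free for 09:15-10:15. Sofia: free for 09:15-10:15. Oliver: not fully free for 09:15-10:15.

Bianca, Chen, Clara, Oliver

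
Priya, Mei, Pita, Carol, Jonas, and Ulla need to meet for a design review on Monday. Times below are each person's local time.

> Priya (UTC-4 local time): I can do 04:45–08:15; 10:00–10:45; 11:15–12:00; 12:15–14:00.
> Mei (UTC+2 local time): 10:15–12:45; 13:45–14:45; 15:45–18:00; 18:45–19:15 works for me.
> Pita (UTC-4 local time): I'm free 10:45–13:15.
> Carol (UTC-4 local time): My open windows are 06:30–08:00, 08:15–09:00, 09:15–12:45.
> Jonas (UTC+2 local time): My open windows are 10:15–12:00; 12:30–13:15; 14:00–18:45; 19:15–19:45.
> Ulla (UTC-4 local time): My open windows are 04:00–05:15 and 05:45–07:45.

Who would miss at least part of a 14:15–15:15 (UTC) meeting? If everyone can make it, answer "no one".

Pita, Priya, Ulla

Priya in UTC: 08:45-12:15, 14:00-14:45, 15:15-16:00, 16:15-18:00 (add 4h to convert from UTC-4).
Mei in UTC: 08:15-10:45, 11:45-12:45, 13:45-16:00, 16:45-17:15 (subtract 2h to convert from UTC+2).
Pita in UTC: 14:45-17:15 (add 4h to convert from UTC-4).
Carol in UTC: 10:30-12:00, 12:15-13:00, 13:15-16:45 (add 4h to convert from UTC-4).
Jonas in UTC: 08:15-10:00, 10:30-11:15, 12:00-16:45, 17:15-17:45 (subtract 2h to convert from UTC+2).
Ulla in UTC: 08:00-09:15, 09:45-11:45 (add 4h to convert from UTC-4).
Priya: not fully free for 14:15-15:15. Mei: free for 14:15-15:15. Pita: not fully free for 14:15-15:15. Carol: free for 14:15-15:15. Jonas: free for 14:15-15:15. Ulla: not fully free for 14:15-15:15.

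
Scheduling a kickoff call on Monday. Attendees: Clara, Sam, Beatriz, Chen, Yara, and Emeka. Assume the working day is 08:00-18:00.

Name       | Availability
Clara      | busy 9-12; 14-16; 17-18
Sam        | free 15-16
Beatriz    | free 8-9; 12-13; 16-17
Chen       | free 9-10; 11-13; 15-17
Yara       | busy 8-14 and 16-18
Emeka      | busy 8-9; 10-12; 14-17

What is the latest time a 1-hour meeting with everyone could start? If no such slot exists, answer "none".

none

Clara free: 08:00-09:00, 12:00-14:00, 16:00-17:00 (invert busy blocks within the working day).
Sam free: 15:00-16:00.
Beatriz free: 08:00-09:00, 12:00-13:00, 16:00-17:00.
Chen free: 09:00-10:00, 11:00-13:00, 15:00-17:00.
Yara free: 14:00-16:00 (invert busy blocks within the working day).
Emeka free: 09:00-10:00, 12:00-14:00, 17:00-18:00 (invert busy blocks within the working day).
Clara ∩ Sam: ∅.
Clara ∩ Sam ∩ Beatriz: ∅.
Clara ∩ Sam ∩ Beatriz ∩ Chen: ∅.
Clara ∩ Sam ∩ Beatriz ∩ Chen ∩ Yara: ∅.
Clara ∩ Sam ∩ Beatriz ∩ Chen ∩ Yara ∩ Emeka: ∅.
There is no time when everyone is free.
No common window is at least 60 minutes long.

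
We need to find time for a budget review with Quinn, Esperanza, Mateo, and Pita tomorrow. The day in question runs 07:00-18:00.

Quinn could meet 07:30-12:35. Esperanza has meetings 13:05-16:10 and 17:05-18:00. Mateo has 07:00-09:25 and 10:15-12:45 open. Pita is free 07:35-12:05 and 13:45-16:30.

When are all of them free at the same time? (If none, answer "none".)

07:35-09:25, 10:15-12:05

Quinn free: 07:30-12:35.
Esperanza free: 07:00-13:05, 16:10-17:05 (invert busy blocks within the working day).
Mateo free: 07:00-09:25, 10:15-12:45.
Pita free: 07:35-12:05, 13:45-16:30.
Quinn ∩ Esperanza: 07:30-12:35.
Quinn ∩ Esperanza ∩ Mateo: 07:30-09:25, 10:15-12:35.
Quinn ∩ Esperanza ∩ Mateo ∩ Pita: 07:35-09:25, 10:15-12:05.
Those are the intersection windows.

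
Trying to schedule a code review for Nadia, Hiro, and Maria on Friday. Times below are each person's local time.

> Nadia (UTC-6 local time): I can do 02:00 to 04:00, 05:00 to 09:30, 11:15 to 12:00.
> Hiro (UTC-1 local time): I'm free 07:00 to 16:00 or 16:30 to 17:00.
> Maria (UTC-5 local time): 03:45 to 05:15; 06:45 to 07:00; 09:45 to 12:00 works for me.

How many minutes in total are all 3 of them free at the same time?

135

Nadia in UTC: 08:00-10:00, 11:00-15:30, 17:15-18:00 (add 6h to convert from UTC-6).
Hiro in UTC: 08:00-17:00, 17:30-18:00 (add 1h to convert from UTC-1).
Maria in UTC: 08:45-10:15, 11:45-12:00, 14:45-17:00 (add 5h to convert from UTC-5).
Nadia ∩ Hiro: 08:00-10:00, 11:00-15:30, 17:30-18:00.
Nadia ∩ Hiro ∩ Maria: 08:45-10:00, 11:45-12:00, 14:45-15:30.
Summing the common windows: 75 + 15 + 45 = 135 minutes.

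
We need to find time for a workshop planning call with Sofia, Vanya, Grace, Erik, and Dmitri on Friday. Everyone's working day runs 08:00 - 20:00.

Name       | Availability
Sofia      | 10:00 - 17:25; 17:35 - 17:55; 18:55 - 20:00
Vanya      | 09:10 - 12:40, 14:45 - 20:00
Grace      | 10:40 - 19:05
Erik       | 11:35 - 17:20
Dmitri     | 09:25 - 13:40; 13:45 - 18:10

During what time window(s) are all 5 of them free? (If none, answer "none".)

Sofia ∩ Vanya: 10:00-12:40, 14:45-17:25, 17:35-17:55, 18:55-20:00.
Sofia ∩ Vanya ∩ Grace: 10:40-12:40, 14:45-17:25, 17:35-17:55, 18:55-19:05.
Sofia ∩ Vanya ∩ Grace ∩ Erik: 11:35-12:40, 14:45-17:20.
Sofia ∩ Vanya ∩ Grace ∩ Erik ∩ Dmitri: 11:35-12:40, 14:45-17:20.
Those are the intersection windows.

11:35-12:40, 14:45-17:20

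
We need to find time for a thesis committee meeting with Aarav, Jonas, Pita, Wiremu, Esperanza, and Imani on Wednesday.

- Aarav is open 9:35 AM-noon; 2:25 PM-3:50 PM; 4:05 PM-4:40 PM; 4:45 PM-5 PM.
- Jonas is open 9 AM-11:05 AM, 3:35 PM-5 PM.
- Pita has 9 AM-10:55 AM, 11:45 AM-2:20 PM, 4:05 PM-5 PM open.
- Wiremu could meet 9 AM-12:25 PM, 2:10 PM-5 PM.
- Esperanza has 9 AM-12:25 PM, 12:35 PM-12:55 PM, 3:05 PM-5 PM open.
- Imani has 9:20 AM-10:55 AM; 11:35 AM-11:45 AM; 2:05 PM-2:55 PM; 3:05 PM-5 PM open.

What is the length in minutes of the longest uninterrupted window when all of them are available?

80

Aarav ∩ Jonas: 09:35-11:05, 15:35-15:50, 16:05-16:40, 16:45-17:00.
Aarav ∩ Jonas ∩ Pita: 09:35-10:55, 16:05-16:40, 16:45-17:00.
Aarav ∩ Jonas ∩ Pita ∩ Wiremu: 09:35-10:55, 16:05-16:40, 16:45-17:00.
Aarav ∩ Jonas ∩ Pita ∩ Wiremu ∩ Esperanza: 09:35-10:55, 16:05-16:40, 16:45-17:00.
Aarav ∩ Jonas ∩ Pita ∩ Wiremu ∩ Esperanza ∩ Imani: 09:35-10:55, 16:05-16:40, 16:45-17:00.
So the common availability across everyone is 09:35-10:55, 16:05-16:40, 16:45-17:00.
The longest is 09:35-10:55 at 80 minutes.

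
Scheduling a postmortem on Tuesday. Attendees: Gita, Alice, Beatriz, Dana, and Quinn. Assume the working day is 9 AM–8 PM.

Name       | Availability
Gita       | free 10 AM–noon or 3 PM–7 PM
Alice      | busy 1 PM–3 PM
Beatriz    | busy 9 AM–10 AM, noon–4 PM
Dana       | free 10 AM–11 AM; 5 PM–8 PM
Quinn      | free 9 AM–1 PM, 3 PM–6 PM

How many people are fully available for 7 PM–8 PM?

3

Gita free: 10:00-12:00, 15:00-19:00.
Alice free: 09:00-13:00, 15:00-20:00 (invert busy blocks within the working day).
Beatriz free: 10:00-12:00, 16:00-20:00 (invert busy blocks within the working day).
Dana free: 10:00-11:00, 17:00-20:00.
Quinn free: 09:00-13:00, 15:00-18:00.
Alice, Beatriz, and Dana can make the full 19:00-20:00 slot — that's 3.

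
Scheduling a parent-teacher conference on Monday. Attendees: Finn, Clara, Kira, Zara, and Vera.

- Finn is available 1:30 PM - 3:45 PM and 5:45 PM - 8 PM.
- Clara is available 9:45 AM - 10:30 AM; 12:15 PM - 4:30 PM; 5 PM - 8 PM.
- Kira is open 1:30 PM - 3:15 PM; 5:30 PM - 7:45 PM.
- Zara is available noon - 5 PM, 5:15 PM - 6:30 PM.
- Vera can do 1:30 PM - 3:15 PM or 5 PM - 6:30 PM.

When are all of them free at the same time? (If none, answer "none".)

13:30-15:15, 17:45-18:30

Finn ∩ Clara: 13:30-15:45, 17:45-20:00.
Finn ∩ Clara ∩ Kira: 13:30-15:15, 17:45-19:45.
Finn ∩ Clara ∩ Kira ∩ Zara: 13:30-15:15, 17:45-18:30.
Finn ∩ Clara ∩ Kira ∩ Zara ∩ Vera: 13:30-15:15, 17:45-18:30.
Those are the intersection windows.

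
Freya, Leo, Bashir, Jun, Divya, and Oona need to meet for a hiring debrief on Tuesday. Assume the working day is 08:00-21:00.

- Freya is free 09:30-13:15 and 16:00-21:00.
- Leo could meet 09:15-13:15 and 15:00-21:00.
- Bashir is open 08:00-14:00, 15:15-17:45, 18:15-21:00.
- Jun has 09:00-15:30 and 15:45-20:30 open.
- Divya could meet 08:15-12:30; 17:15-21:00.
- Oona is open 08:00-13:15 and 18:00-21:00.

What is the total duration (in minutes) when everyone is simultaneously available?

315

Freya ∩ Leo: 09:30-13:15, 16:00-21:00.
Freya ∩ Leo ∩ Bashir: 09:30-13:15, 16:00-17:45, 18:15-21:00.
Freya ∩ Leo ∩ Bashir ∩ Jun: 09:30-13:15, 16:00-17:45, 18:15-20:30.
Freya ∩ Leo ∩ Bashir ∩ Jun ∩ Divya: 09:30-12:30, 17:15-17:45, 18:15-20:30.
Freya ∩ Leo ∩ Bashir ∩ Jun ∩ Divya ∩ Oona: 09:30-12:30, 18:15-20:30.
Those are the intersection windows.
Summing the common windows: 180 + 135 = 315 minutes.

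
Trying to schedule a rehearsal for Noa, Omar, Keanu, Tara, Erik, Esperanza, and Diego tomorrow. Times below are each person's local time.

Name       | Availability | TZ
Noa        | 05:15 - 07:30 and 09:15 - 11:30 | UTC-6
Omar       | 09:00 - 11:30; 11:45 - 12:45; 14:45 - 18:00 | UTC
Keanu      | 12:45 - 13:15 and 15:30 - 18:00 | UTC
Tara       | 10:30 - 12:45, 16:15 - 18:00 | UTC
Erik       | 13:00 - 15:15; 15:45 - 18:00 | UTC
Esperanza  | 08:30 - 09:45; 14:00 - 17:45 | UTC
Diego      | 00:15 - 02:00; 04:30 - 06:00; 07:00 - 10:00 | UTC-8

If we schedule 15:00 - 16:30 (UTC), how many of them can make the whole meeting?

3

Noa in UTC: 11:15-13:30, 15:15-17:30 (add 6h to convert from UTC-6).
Omar in UTC: 09:00-11:30, 11:45-12:45, 14:45-18:00.
Keanu in UTC: 12:45-13:15, 15:30-18:00.
Tara in UTC: 10:30-12:45, 16:15-18:00.
Erik in UTC: 13:00-15:15, 15:45-18:00.
Esperanza in UTC: 08:30-09:45, 14:00-17:45.
Diego in UTC: 08:15-10:00, 12:30-14:00, 15:00-18:00 (add 8h to convert from UTC-8).
Omar, Esperanza, and Diego can make the full 15:00-16:30 slot — that's 3.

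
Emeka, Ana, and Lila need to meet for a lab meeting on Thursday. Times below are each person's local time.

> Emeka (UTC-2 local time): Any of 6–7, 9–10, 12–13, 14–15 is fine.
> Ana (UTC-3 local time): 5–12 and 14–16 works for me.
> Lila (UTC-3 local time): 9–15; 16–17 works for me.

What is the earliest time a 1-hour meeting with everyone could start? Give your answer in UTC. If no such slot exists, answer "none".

14:00

Emeka in UTC: 08:00-09:00, 11:00-12:00, 14:00-15:00, 16:00-17:00 (add 2h to convert from UTC-2).
Ana in UTC: 08:00-15:00, 17:00-19:00 (add 3h to convert from UTC-3).
Lila in UTC: 12:00-18:00, 19:00-20:00 (add 3h to convert from UTC-3).
Emeka ∩ Ana: 08:00-09:00, 11:00-12:00, 14:00-15:00.
Emeka ∩ Ana ∩ Lila: 14:00-15:00.
The first common window of at least 60 minutes is 14:00-15:00, so the earliest start is 14:00.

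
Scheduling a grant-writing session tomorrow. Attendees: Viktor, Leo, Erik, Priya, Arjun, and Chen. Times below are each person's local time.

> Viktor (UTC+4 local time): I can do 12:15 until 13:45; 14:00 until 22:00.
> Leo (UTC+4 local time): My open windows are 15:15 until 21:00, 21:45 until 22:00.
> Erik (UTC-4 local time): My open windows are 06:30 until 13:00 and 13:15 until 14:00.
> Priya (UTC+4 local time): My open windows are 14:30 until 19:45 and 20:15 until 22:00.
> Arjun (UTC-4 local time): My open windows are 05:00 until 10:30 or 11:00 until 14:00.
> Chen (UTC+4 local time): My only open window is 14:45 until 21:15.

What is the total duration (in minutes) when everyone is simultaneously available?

285

Viktor in UTC: 08:15-09:45, 10:00-18:00 (subtract 4h to convert from UTC+4).
Leo in UTC: 11:15-17:00, 17:45-18:00 (subtract 4h to convert from UTC+4).
Erik in UTC: 10:30-17:00, 17:15-18:00 (add 4h to convert from UTC-4).
Priya in UTC: 10:30-15:45, 16:15-18:00 (subtract 4h to convert from UTC+4).
Arjun in UTC: 09:00-14:30, 15:00-18:00 (add 4h to convert from UTC-4).
Chen in UTC: 10:45-17:15 (subtract 4h to convert from UTC+4).
Viktor ∩ Leo: 11:15-17:00, 17:45-18:00.
Viktor ∩ Leo ∩ Erik: 11:15-17:00, 17:45-18:00.
Viktor ∩ Leo ∩ Erik ∩ Priya: 11:15-15:45, 16:15-17:00, 17:45-18:00.
Viktor ∩ Leo ∩ Erik ∩ Priya ∩ Arjun: 11:15-14:30, 15:00-15:45, 16:15-17:00, 17:45-18:00.
Viktor ∩ Leo ∩ Erik ∩ Priya ∩ Arjun ∩ Chen: 11:15-14:30, 15:00-15:45, 16:15-17:00.
Those are the intersection windows.
Summing the common windows: 195 + 45 + 45 = 285 minutes.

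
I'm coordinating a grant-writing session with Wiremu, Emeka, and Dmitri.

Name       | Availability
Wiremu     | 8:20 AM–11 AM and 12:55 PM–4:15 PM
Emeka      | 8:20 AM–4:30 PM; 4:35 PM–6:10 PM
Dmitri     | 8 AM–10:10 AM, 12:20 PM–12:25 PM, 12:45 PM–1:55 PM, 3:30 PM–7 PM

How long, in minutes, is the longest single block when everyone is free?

110

Wiremu ∩ Emeka: 08:20-11:00, 12:55-16:15.
Wiremu ∩ Emeka ∩ Dmitri: 08:20-10:10, 12:55-13:55, 15:30-16:15.
The longest is 08:20-10:10 at 110 minutes.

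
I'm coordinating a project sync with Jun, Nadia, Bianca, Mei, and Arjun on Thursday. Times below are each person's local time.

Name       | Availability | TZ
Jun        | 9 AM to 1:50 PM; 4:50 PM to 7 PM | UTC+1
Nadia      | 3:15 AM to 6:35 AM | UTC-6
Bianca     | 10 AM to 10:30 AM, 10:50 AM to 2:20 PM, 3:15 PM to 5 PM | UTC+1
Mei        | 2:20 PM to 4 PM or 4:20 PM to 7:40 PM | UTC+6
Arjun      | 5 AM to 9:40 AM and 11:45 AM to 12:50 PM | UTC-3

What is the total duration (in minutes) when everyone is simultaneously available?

Jun in UTC: 08:00-12:50, 15:50-18:00 (subtract 1h to convert from UTC+1).
Nadia in UTC: 09:15-12:35 (add 6h to convert from UTC-6).
Bianca in UTC: 09:00-09:30, 09:50-13:20, 14:15-16:00 (subtract 1h to convert from UTC+1).
Mei in UTC: 08:20-10:00, 10:20-13:40 (subtract 6h to convert from UTC+6).
Arjun in UTC: 08:00-12:40, 14:45-15:50 (add 3h to convert from UTC-3).
Jun ∩ Nadia: 09:15-12:35.
Jun ∩ Nadia ∩ Bianca: 09:15-09:30, 09:50-12:35.
Jun ∩ Nadia ∩ Bianca ∩ Mei: 09:15-09:30, 09:50-10:00, 10:20-12:35.
Jun ∩ Nadia ∩ Bianca ∩ Mei ∩ Arjun: 09:15-09:30, 09:50-10:00, 10:20-12:35.
Summing the common windows: 15 + 10 + 135 = 160 minutes.

160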